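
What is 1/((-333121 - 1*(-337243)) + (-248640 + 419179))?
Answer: 1/174661 ≈ 5.7254e-6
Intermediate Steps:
1/((-333121 - 1*(-337243)) + (-248640 + 419179)) = 1/((-333121 + 337243) + 170539) = 1/(4122 + 170539) = 1/174661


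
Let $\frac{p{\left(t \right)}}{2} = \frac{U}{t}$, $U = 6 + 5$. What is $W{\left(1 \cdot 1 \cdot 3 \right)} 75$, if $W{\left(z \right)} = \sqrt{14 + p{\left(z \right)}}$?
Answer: $200 \sqrt{3} \approx 346.41$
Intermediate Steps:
$U = 11$
$p{\left(t \right)} = \frac{22}{t}$ ($p{\left(t \right)} = 2 \frac{11}{t} = \frac{22}{t}$)
$W{\left(z \right)} = \sqrt{14 + \frac{22}{z}}$
$W{\left(1 \cdot 1 \cdot 3 \right)} 75 = \sqrt{14 + \frac{22}{1 \cdot 1 \cdot 3}} \cdot 75 = \sqrt{14 + \frac{22}{1 \cdot 3}} \cdot 75 = \sqrt{14 + \frac{22}{3}} \cdot 75 = \sqrt{\frac{64}{3}} \cdot 75 = \frac{8 \sqrt{3}}{3} \cdot 75 = 200 \sqrt{3}$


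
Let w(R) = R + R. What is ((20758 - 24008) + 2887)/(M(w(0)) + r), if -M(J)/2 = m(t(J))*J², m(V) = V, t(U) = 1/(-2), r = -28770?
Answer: 121/9590 ≈ 0.012617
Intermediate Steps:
t(U) = -½ (t(U) = 1*(-½) = -½)
w(R) = 2*R
M(J) = J² (M(J) = -(-1)*J² = J²)
((20758 - 24008) + 2887)/(M(w(0)) + r) = ((20758 - 24008) + 2887)/((2*0)² - 28770) = (-3250 + 2887)/(0² - 28770) = -363/(0 - 28770) = -363/(-28770) = -363*(-1/28770) = 121/9590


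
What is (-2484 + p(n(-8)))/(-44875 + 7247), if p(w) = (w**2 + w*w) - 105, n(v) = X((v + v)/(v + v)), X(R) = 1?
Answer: 2587/37628 ≈ 0.068752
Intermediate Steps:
n(v) = 1
p(w) = -105 + 2*w**2 (p(w) = (w**2 + w**2) - 105 = 2*w**2 - 105 = -105 + 2*w**2)
(-2484 + p(n(-8)))/(-44875 + 7247) = (-2484 + (-105 + 2*1**2))/(-44875 + 7247) = (-2484 + (-105 + 2*1))/(-37628) = (-2484 + (-105 + 2))*(-1/37628) = (-2484 - 103)*(-1/37628) = -2587*(-1/37628) = 2587/37628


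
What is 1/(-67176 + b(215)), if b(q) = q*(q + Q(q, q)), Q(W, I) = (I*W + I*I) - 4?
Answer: 1/19854939 ≈ 5.0365e-8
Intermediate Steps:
Q(W, I) = -4 + I**2 + I*W (Q(W, I) = (I*W + I**2) - 4 = (I**2 + I*W) - 4 = -4 + I**2 + I*W)
b(q) = q*(-4 + q + 2*q**2) (b(q) = q*(q + (-4 + q**2 + q*q)) = q*(q + (-4 + q**2 + q**2)) = q*(q + (-4 + 2*q**2)) = q*(-4 + q + 2*q**2))
1/(-67176 + b(215)) = 1/(-67176 + 215*(-4 + 215 + 2*215**2)) = 1/(-67176 + 215*(-4 + 215 + 2*46225)) = 1/(-67176 + 215*(-4 + 215 + 92450)) = 1/(-67176 + 215*92661) = 1/(-67176 + 19922115) = 1/19854939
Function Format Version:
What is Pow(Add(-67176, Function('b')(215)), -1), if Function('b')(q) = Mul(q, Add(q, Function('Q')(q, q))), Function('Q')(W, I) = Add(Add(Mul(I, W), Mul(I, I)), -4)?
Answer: Rational(1, 19854939) ≈ 5.0365e-8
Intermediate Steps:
Function('Q')(W, I) = Add(-4, Pow(I, 2), Mul(I, W)) (Function('Q')(W, I) = Add(Add(Mul(I, W), Pow(I, 2)), -4) = Add(Add(Pow(I, 2), Mul(I, W)), -4) = Add(-4, Pow(I, 2), Mul(I, W)))
Function('b')(q) = Mul(q, Add(-4, q, Mul(2, Pow(q, 2)))) (Function('b')(q) = Mul(q, Add(q, Add(-4, Pow(q, 2), Mul(q, q)))) = Mul(q, Add(q, Add(-4, Pow(q, 2), Pow(q, 2)))) = Mul(q, Add(q, Add(-4, Mul(2, Pow(q, 2))))) = Mul(q, Add(-4, q, Mul(2, Pow(q, 2)))))
Pow(Add(-67176, Function('b')(215)), -1) = Pow(Add(-67176, Mul(215, Add(-4, 215, Mul(2, Pow(215, 2))))), -1) = Pow(Add(-67176, Mul(215, Add(-4, 215, Mul(2, 46225)))), -1) = Pow(Add(-67176, Mul(215, Add(-4, 215, 92450))), -1) = Pow(Add(-67176, Mul(215, 92661)), -1) = Pow(Add(-67176, 19922115), -1) = Pow(19854939, -1) = Rational(1, 19854939)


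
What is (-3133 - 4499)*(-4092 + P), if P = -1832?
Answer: 45211968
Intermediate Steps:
(-3133 - 4499)*(-4092 + P) = (-3133 - 4499)*(-4092 - 1832) = -7632*(-5924) = 45211968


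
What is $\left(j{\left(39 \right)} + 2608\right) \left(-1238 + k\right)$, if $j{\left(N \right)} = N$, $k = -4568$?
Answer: $-15368482$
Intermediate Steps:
$\left(j{\left(39 \right)} + 2608\right) \left(-1238 + k\right) = \left(39 + 2608\right) \left(-1238 - 4568\right) = 2647 \left(-5806\right) = -15368482$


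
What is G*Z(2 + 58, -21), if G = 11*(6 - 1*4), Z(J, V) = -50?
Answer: -1100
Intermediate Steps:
G = 22 (G = 11*(6 - 4) = 11*2 = 22)
G*Z(2 + 58, -21) = 22*(-50) = -1100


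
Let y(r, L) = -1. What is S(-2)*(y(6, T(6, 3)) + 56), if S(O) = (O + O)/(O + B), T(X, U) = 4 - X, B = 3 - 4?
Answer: 220/3 ≈ 73.333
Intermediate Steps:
B = -1
S(O) = 2*O/(-1 + O) (S(O) = (O + O)/(O - 1) = (2*O)/(-1 + O) = 2*O/(-1 + O))
S(-2)*(y(6, T(6, 3)) + 56) = (2*(-2)/(-1 - 2))*(-1 + 56) = (2*(-2)/(-3))*55 = (2*(-2)*(-⅓))*55 = (4/3)*55 = 220/3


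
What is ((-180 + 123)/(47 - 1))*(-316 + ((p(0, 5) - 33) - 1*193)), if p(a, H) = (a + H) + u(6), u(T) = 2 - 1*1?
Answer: 15276/23 ≈ 664.17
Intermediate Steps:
u(T) = 1 (u(T) = 2 - 1 = 1)
p(a, H) = 1 + H + a (p(a, H) = (a + H) + 1 = (H + a) + 1 = 1 + H + a)
((-180 + 123)/(47 - 1))*(-316 + ((p(0, 5) - 33) - 1*193)) = ((-180 + 123)/(47 - 1))*(-316 + (((1 + 5 + 0) - 33) - 1*193)) = (-57/46)*(-316 + ((6 - 33) - 193)) = (-57*1/46)*(-316 + (-27 - 193)) = -57*(-316 - 220)/46 = -57/46*(-536) = 15276/23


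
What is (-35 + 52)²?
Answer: 289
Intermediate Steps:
(-35 + 52)² = 17² = 289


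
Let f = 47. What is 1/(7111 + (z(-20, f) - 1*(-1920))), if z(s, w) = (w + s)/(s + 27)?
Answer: 7/63244 ≈ 0.00011068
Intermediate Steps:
z(s, w) = (s + w)/(27 + s)
1/(7111 + (z(-20, f) - 1*(-1920))) = 1/(7111 + ((-20 + 47)/(27 - 20) - 1*(-1920))) = 1/(7111 + (27/7 + 1920)) = 1/(7111 + 13467/7) = 1/(63244/7) = 7/63244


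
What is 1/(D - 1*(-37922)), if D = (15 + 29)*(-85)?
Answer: 1/34182 ≈ 2.9255e-5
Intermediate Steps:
D = -3740 (D = 44*(-85) = -3740)
1/(D - 1*(-37922)) = 1/(-3740 - 1*(-37922)) = 1/(-3740 + 37922) = 1/34182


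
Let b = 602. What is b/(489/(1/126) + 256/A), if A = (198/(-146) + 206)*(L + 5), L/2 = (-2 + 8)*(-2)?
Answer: 85436141/8744280343 ≈ 0.0097705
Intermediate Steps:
L = -24 (L = 2*((-2 + 8)*(-2)) = 2*(6*(-2)) = 2*(-12) = -24)
A = -283841/73 (A = (198/(-146) + 206)*(-24 + 5) = (198*(-1/146) + 206)*(-19) = (-99/73 + 206)*(-19) = (14939/73)*(-19) = -283841/73 ≈ -3888.2)
b/(489/(1/126) + 256/A) = 602/(489/(1/126) + 256/(-283841/73)) = 602/(489/(1/126) + 256*(-73/283841)) = 602/(489*126 - 18688/283841) = 602/(61614 - 18688/283841) = 602/(17488560686/283841) = 602*(283841/17488560686) = 85436141/8744280343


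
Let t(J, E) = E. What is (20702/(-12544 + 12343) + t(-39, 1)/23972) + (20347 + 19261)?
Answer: 190349810033/4818372 ≈ 39505.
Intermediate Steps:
(20702/(-12544 + 12343) + t(-39, 1)/23972) + (20347 + 19261) = (20702/(-12544 + 12343) + 1/23972) + (20347 + 19261) = (20702/(-201) + 1*(1/23972)) + 39608 = (20702*(-1/201) + 1/23972) + 39608 = (-20702/201 + 1/23972) + 39608 = -496268143/4818372 + 39608 = 190349810033/4818372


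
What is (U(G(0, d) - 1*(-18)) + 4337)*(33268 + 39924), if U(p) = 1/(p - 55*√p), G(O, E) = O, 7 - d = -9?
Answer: 954523074736/3007 - 2012780*√2/9021 ≈ 3.1743e+8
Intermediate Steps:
d = 16 (d = 7 - 1*(-9) = 7 + 9 = 16)
(U(G(0, d) - 1*(-18)) + 4337)*(33268 + 39924) = (1/((0 - 1*(-18)) - 55*√(0 - 1*(-18))) + 4337)*(33268 + 39924) = (1/((0 + 18) - 55*√(0 + 18)) + 4337)*73192 = (1/(18 - 165*√2) + 4337)*73192 = (4337 + 1/(18 - 165*√2))*73192 = 317433704 + 73192/(18 - 165*√2)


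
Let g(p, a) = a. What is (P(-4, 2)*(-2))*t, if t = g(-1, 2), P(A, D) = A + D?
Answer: 8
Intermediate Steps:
t = 2
(P(-4, 2)*(-2))*t = ((-4 + 2)*(-2))*2 = -2*(-2)*2 = 4*2 = 8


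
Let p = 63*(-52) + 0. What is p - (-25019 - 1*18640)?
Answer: 40383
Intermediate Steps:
p = -3276 (p = -3276 + 0 = -3276)
p - (-25019 - 1*18640) = -3276 - (-25019 - 1*18640) = -3276 - (-25019 - 18640) = -3276 - 1*(-43659) = -3276 + 43659 = 40383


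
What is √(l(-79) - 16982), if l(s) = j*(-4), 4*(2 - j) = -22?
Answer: 2*I*√4253 ≈ 130.43*I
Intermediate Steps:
j = 15/2 (j = 2 - ¼*(-22) = 2 + 11/2 = 15/2 ≈ 7.5000)
l(s) = -30 (l(s) = (15/2)*(-4) = -30)
√(l(-79) - 16982) = √(-30 - 16982) = √(-17012) = 2*I*√4253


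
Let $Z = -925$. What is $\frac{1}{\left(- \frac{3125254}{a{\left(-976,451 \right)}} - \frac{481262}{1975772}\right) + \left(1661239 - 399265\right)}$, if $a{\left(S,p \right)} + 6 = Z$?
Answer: $\frac{48406414}{61250118566793} \approx 7.9031 \cdot 10^{-7}$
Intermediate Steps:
$a{\left(S,p \right)} = -931$ ($a{\left(S,p \right)} = -6 - 925 = -931$)
$\frac{1}{\left(- \frac{3125254}{a{\left(-976,451 \right)}} - \frac{481262}{1975772}\right) + \left(1661239 - 399265\right)} = \frac{1}{\left(- \frac{3125254}{-931} - \frac{481262}{1975772}\right) + \left(1661239 - 399265\right)} = \frac{1}{\left(\left(-3125254\right) \left(- \frac{1}{931}\right) - \frac{240631}{987886}\right) + \left(1661239 - 399265\right)} = \frac{1}{\left(\frac{3125254}{931} - \frac{240631}{987886}\right) + 1261974} = \frac{1}{\frac{162482665557}{48406414} + 1261974} = \frac{1}{\frac{61250118566793}{48406414}} = \frac{48406414}{61250118566793}$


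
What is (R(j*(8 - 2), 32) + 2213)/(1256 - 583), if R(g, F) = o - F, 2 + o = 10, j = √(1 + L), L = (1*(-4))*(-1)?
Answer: 2189/673 ≈ 3.2526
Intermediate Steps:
L = 4 (L = -4*(-1) = 4)
j = √5 (j = √(1 + 4) = √5 ≈ 2.2361)
o = 8 (o = -2 + 10 = 8)
R(g, F) = 8 - F
(R(j*(8 - 2), 32) + 2213)/(1256 - 583) = ((8 - 1*32) + 2213)/(1256 - 583) = ((8 - 32) + 2213)/673 = (-24 + 2213)*(1/673) = 2189*(1/673) = 2189/673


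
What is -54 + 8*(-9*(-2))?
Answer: 90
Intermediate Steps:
-54 + 8*(-9*(-2)) = -54 + 8*18 = -54 + 144 = 90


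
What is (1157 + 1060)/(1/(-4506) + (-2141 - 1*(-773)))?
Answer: -9989802/6164209 ≈ -1.6206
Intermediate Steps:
(1157 + 1060)/(1/(-4506) + (-2141 - 1*(-773))) = 2217/(-1/4506 + (-2141 + 773)) = 2217/(-1/4506 - 1368) = 2217/(-6164209/4506) = 2217*(-4506/6164209) = -9989802/6164209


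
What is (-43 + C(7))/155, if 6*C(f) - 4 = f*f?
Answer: -41/186 ≈ -0.22043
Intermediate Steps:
C(f) = ⅔ + f²/6 (C(f) = ⅔ + (f*f)/6 = ⅔ + f²/6)
(-43 + C(7))/155 = (-43 + (⅔ + (⅙)*7²))/155 = (-43 + (⅔ + (⅙)*49))/155 = (-43 + (⅔ + 49/6))/155 = (-43 + 53/6)/155 = (1/155)*(-205/6) = -41/186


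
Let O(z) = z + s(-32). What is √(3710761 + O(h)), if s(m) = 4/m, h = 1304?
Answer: √59393038/4 ≈ 1926.7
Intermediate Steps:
O(z) = -⅛ + z (O(z) = z + 4/(-32) = z + 4*(-1/32) = z - ⅛ = -⅛ + z)
√(3710761 + O(h)) = √(3710761 + (-⅛ + 1304)) = √(3710761 + 10431/8) = √(29696519/8) = √59393038/4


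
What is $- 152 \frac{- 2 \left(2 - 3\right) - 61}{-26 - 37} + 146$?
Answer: $\frac{230}{63} \approx 3.6508$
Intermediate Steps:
$- 152 \frac{- 2 \left(2 - 3\right) - 61}{-26 - 37} + 146 = - 152 \frac{\left(-2\right) \left(-1\right) - 61}{-63} + 146 = - 152 \left(2 - 61\right) \left(- \frac{1}{63}\right) + 146 = - 152 \left(\left(-59\right) \left(- \frac{1}{63}\right)\right) + 146 = \left(-152\right) \frac{59}{63} + 146 = - \frac{8968}{63} + 146 = \frac{230}{63}$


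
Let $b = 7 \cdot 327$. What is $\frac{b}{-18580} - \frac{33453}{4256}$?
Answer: $- \frac{22546383}{2824160} \approx -7.9834$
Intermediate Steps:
$b = 2289$
$\frac{b}{-18580} - \frac{33453}{4256} = \frac{2289}{-18580} - \frac{33453}{4256} = 2289 \left(- \frac{1}{18580}\right) - \frac{4779}{608} = - \frac{2289}{18580} - \frac{4779}{608} = - \frac{22546383}{2824160}$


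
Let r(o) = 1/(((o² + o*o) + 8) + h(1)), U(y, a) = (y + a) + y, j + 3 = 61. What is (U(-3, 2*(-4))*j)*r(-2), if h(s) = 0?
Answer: -203/4 ≈ -50.750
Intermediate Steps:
j = 58 (j = -3 + 61 = 58)
U(y, a) = a + 2*y (U(y, a) = (a + y) + y = a + 2*y)
r(o) = 1/(8 + 2*o²) (r(o) = 1/(((o² + o*o) + 8) + 0) = 1/(((o² + o²) + 8) + 0) = 1/((2*o² + 8) + 0) = 1/((8 + 2*o²) + 0) = 1/(8 + 2*o²))
(U(-3, 2*(-4))*j)*r(-2) = ((2*(-4) + 2*(-3))*58)*(1/(2*(4 + (-2)²))) = ((-8 - 6)*58)*(1/(2*(4 + 4))) = (-14*58)*((½)/8) = -406/8 = -812*1/16 = -203/4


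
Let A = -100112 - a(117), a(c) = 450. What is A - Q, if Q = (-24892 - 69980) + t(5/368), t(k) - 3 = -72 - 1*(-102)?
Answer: -5723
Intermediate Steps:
t(k) = 33 (t(k) = 3 + (-72 - 1*(-102)) = 3 + (-72 + 102) = 3 + 30 = 33)
Q = -94839 (Q = (-24892 - 69980) + 33 = -94872 + 33 = -94839)
A = -100562 (A = -100112 - 1*450 = -100112 - 450 = -100562)
A - Q = -100562 - 1*(-94839) = -100562 + 94839 = -5723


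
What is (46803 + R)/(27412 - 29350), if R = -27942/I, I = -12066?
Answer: -47062745/1948659 ≈ -24.151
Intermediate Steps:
R = 4657/2011 (R = -27942/(-12066) = -27942*(-1/12066) = 4657/2011 ≈ 2.3158)
(46803 + R)/(27412 - 29350) = (46803 + 4657/2011)/(27412 - 29350) = (94125490/2011)/(-1938) = (94125490/2011)*(-1/1938) = -47062745/1948659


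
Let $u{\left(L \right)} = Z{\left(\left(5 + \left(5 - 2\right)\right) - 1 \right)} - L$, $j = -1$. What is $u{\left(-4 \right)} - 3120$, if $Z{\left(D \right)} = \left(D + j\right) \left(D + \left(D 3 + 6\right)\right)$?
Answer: $-2912$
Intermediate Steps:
$Z{\left(D \right)} = \left(-1 + D\right) \left(6 + 4 D\right)$ ($Z{\left(D \right)} = \left(D - 1\right) \left(D + \left(D 3 + 6\right)\right) = \left(-1 + D\right) \left(D + \left(3 D + 6\right)\right) = \left(-1 + D\right) \left(D + \left(6 + 3 D\right)\right) = \left(-1 + D\right) \left(6 + 4 D\right)$)
$u{\left(L \right)} = 204 - L$ ($u{\left(L \right)} = \left(-6 + 2 \left(\left(5 + \left(5 - 2\right)\right) - 1\right) + 4 \left(\left(5 + \left(5 - 2\right)\right) - 1\right)^{2}\right) - L = \left(-6 + 2 \left(\left(5 + 3\right) - 1\right) + 4 \left(\left(5 + 3\right) - 1\right)^{2}\right) - L = \left(-6 + 2 \left(8 - 1\right) + 4 \left(8 - 1\right)^{2}\right) - L = \left(-6 + 2 \cdot 7 + 4 \cdot 7^{2}\right) - L = \left(-6 + 14 + 4 \cdot 49\right) - L = \left(-6 + 14 + 196\right) - L = 204 - L$)
$u{\left(-4 \right)} - 3120 = \left(204 - -4\right) - 3120 = \left(204 + 4\right) - 3120 = 208 - 3120 = -2912$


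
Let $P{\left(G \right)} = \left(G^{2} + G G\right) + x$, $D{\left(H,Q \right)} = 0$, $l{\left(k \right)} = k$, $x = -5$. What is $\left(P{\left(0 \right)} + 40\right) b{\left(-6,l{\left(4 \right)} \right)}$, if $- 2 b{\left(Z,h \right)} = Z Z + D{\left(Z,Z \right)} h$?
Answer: $-630$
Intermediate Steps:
$P{\left(G \right)} = -5 + 2 G^{2}$ ($P{\left(G \right)} = \left(G^{2} + G G\right) - 5 = \left(G^{2} + G^{2}\right) - 5 = 2 G^{2} - 5 = -5 + 2 G^{2}$)
$b{\left(Z,h \right)} = - \frac{Z^{2}}{2}$ ($b{\left(Z,h \right)} = - \frac{Z Z + 0 h}{2} = - \frac{Z^{2} + 0}{2} = - \frac{Z^{2}}{2}$)
$\left(P{\left(0 \right)} + 40\right) b{\left(-6,l{\left(4 \right)} \right)} = \left(\left(-5 + 2 \cdot 0^{2}\right) + 40\right) \left(- \frac{\left(-6\right)^{2}}{2}\right) = \left(\left(-5 + 2 \cdot 0\right) + 40\right) \left(\left(- \frac{1}{2}\right) 36\right) = \left(\left(-5 + 0\right) + 40\right) \left(-18\right) = \left(-5 + 40\right) \left(-18\right) = 35 \left(-18\right) = -630$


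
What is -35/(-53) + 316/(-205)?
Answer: -9573/10865 ≈ -0.88109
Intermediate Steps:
-35/(-53) + 316/(-205) = -35*(-1/53) + 316*(-1/205) = 35/53 - 316/205 = -9573/10865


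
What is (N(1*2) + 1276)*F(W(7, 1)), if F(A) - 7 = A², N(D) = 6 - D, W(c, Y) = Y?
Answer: 10240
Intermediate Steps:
F(A) = 7 + A²
(N(1*2) + 1276)*F(W(7, 1)) = ((6 - 2) + 1276)*(7 + 1²) = ((6 - 1*2) + 1276)*(7 + 1) = ((6 - 2) + 1276)*8 = (4 + 1276)*8 = 1280*8 = 10240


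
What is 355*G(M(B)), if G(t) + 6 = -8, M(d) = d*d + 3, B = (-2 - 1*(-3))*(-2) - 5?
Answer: -4970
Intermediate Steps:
B = -7 (B = (-2 + 3)*(-2) - 5 = 1*(-2) - 5 = -2 - 5 = -7)
M(d) = 3 + d² (M(d) = d² + 3 = 3 + d²)
G(t) = -14 (G(t) = -6 - 8 = -14)
355*G(M(B)) = 355*(-14) = -4970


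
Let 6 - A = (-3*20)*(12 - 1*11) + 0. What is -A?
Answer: -66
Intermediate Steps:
A = 66 (A = 6 - ((-3*20)*(12 - 1*11) + 0) = 6 - (-60*(12 - 11) + 0) = 6 - (-60*1 + 0) = 6 - (-60 + 0) = 6 - 1*(-60) = 6 + 60 = 66)
-A = -1*66 = -66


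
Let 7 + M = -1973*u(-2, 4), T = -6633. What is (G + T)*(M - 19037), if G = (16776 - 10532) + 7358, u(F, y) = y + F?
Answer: -160217310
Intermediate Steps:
u(F, y) = F + y
G = 13602 (G = 6244 + 7358 = 13602)
M = -3953 (M = -7 - 1973*(-2 + 4) = -7 - 1973*2 = -7 - 3946 = -3953)
(G + T)*(M - 19037) = (13602 - 6633)*(-3953 - 19037) = 6969*(-22990) = -160217310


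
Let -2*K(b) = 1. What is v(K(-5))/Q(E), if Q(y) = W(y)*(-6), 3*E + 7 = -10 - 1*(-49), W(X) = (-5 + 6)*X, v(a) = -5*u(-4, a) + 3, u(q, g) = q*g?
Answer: 7/64 ≈ 0.10938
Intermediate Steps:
u(q, g) = g*q
K(b) = -1/2 (K(b) = -1/2*1 = -1/2)
v(a) = 3 + 20*a (v(a) = -5*a*(-4) + 3 = -(-20)*a + 3 = 20*a + 3 = 3 + 20*a)
W(X) = X (W(X) = 1*X = X)
E = 32/3 (E = -7/3 + (-10 - 1*(-49))/3 = -7/3 + (-10 + 49)/3 = -7/3 + (1/3)*39 = -7/3 + 13 = 32/3 ≈ 10.667)
Q(y) = -6*y (Q(y) = y*(-6) = -6*y)
v(K(-5))/Q(E) = (3 + 20*(-1/2))/((-6*32/3)) = (3 - 10)/(-64) = -7*(-1/64) = 7/64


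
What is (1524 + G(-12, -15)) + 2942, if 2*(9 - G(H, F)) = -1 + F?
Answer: 4483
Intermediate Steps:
G(H, F) = 19/2 - F/2 (G(H, F) = 9 - (-1 + F)/2 = 9 + (1/2 - F/2) = 19/2 - F/2)
(1524 + G(-12, -15)) + 2942 = (1524 + (19/2 - 1/2*(-15))) + 2942 = (1524 + (19/2 + 15/2)) + 2942 = (1524 + 17) + 2942 = 1541 + 2942 = 4483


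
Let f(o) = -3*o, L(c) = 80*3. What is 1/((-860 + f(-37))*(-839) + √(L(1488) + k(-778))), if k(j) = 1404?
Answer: 628411/394900383277 - 2*√411/394900383277 ≈ 1.5912e-6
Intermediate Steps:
L(c) = 240
1/((-860 + f(-37))*(-839) + √(L(1488) + k(-778))) = 1/((-860 - 3*(-37))*(-839) + √(240 + 1404)) = 1/((-860 + 111)*(-839) + √1644) = 1/(-749*(-839) + 2*√411) = 1/(628411 + 2*√411)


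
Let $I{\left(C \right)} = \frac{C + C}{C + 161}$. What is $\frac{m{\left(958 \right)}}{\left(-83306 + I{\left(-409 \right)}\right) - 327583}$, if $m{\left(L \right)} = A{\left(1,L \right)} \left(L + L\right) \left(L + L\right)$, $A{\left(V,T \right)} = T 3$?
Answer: $- \frac{1308276253056}{50949827} \approx -25678.0$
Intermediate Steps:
$A{\left(V,T \right)} = 3 T$
$I{\left(C \right)} = \frac{2 C}{161 + C}$
$m{\left(L \right)} = 12 L^{3}$ ($m{\left(L \right)} = 3 L \left(L + L\right) \left(L + L\right) = 3 L 2 L 2 L = 3 L 4 L^{2} = 12 L^{3}$)
$\frac{m{\left(958 \right)}}{\left(-83306 + I{\left(-409 \right)}\right) - 327583} = \frac{12 \cdot 958^{3}}{\left(-83306 + 2 \left(-409\right) \frac{1}{161 - 409}\right) - 327583} = \frac{12 \cdot 879217912}{\left(-83306 + 2 \left(-409\right) \frac{1}{-248}\right) - 327583} = \frac{10550614944}{\left(-83306 + 2 \left(-409\right) \left(- \frac{1}{248}\right)\right) - 327583} = \frac{10550614944}{\left(-83306 + \frac{409}{124}\right) - 327583} = \frac{10550614944}{- \frac{10329535}{124} - 327583} = \frac{10550614944}{- \frac{50949827}{124}} = 10550614944 \left(- \frac{124}{50949827}\right) = - \frac{1308276253056}{50949827}$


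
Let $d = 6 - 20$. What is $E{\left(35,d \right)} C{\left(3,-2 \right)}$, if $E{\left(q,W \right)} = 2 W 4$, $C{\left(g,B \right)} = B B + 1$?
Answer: $-560$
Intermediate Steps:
$d = -14$ ($d = 6 - 20 = -14$)
$C{\left(g,B \right)} = 1 + B^{2}$ ($C{\left(g,B \right)} = B^{2} + 1 = 1 + B^{2}$)
$E{\left(q,W \right)} = 8 W$
$E{\left(35,d \right)} C{\left(3,-2 \right)} = 8 \left(-14\right) \left(1 + \left(-2\right)^{2}\right) = - 112 \left(1 + 4\right) = \left(-112\right) 5 = -560$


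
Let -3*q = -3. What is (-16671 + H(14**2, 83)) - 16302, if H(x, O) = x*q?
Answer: -32777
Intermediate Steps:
q = 1 (q = -1/3*(-3) = 1)
H(x, O) = x (H(x, O) = x*1 = x)
(-16671 + H(14**2, 83)) - 16302 = (-16671 + 14**2) - 16302 = (-16671 + 196) - 16302 = -16475 - 16302 = -32777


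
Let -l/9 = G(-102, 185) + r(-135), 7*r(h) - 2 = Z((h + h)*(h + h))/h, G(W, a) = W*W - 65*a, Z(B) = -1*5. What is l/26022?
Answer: 153157/273231 ≈ 0.56054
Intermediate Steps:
Z(B) = -5
G(W, a) = W² - 65*a
r(h) = 2/7 - 5/(7*h) (r(h) = 2/7 + (-5/h)/7 = 2/7 - 5/(7*h))
l = 306314/21 (l = -9*(((-102)² - 65*185) + (⅐)*(-5 + 2*(-135))/(-135)) = -9*((10404 - 12025) + (⅐)*(-1/135)*(-5 - 270)) = -9*(-1621 + (⅐)*(-1/135)*(-275)) = -9*(-1621 + 55/189) = -9*(-306314/189) = 306314/21 ≈ 14586.)
l/26022 = (306314/21)/26022 = (306314/21)*(1/26022) = 153157/273231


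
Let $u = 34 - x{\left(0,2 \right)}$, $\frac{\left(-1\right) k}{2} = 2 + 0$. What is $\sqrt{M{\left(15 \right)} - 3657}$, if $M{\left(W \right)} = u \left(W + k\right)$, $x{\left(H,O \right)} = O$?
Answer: $i \sqrt{3305} \approx 57.489 i$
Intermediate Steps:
$k = -4$ ($k = - 2 \left(2 + 0\right) = \left(-2\right) 2 = -4$)
$u = 32$ ($u = 34 - 2 = 32$)
$M{\left(W \right)} = -128 + 32 W$ ($M{\left(W \right)} = 32 \left(W - 4\right) = 32 \left(-4 + W\right) = -128 + 32 W$)
$\sqrt{M{\left(15 \right)} - 3657} = \sqrt{\left(-128 + 32 \cdot 15\right) - 3657} = \sqrt{\left(-128 + 480\right) - 3657} = \sqrt{352 - 3657} = \sqrt{-3305} = i \sqrt{3305}$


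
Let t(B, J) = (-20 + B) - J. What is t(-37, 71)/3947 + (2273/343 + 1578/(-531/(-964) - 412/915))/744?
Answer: 268895618610845/12762773822904 ≈ 21.069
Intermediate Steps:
t(B, J) = -20 + B - J
t(-37, 71)/3947 + (2273/343 + 1578/(-531/(-964) - 412/915))/744 = (-20 - 37 - 1*71)/3947 + (2273/343 + 1578/(-531/(-964) - 412/915))/744 = (-20 - 37 - 71)*(1/3947) + (2273*(1/343) + 1578/(-531*(-1/964) - 412*1/915))*(1/744) = -128*1/3947 + (2273/343 + 1578/(531/964 - 412/915))*(1/744) = -128/3947 + (2273/343 + 1578/(88697/882060))*(1/744) = -128/3947 + (2273/343 + 1578*(882060/88697))*(1/744) = -128/3947 + (2273/343 + 1391890680/88697)*(1/744) = -128/3947 + (68231444503/4346153)*(1/744) = -128/3947 + 68231444503/3233537832 = 268895618610845/12762773822904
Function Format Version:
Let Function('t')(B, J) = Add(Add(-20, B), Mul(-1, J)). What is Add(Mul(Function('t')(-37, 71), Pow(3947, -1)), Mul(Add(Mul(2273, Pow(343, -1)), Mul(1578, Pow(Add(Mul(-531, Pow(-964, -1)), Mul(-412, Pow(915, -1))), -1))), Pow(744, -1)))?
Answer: Rational(268895618610845, 12762773822904) ≈ 21.069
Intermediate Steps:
Function('t')(B, J) = Add(-20, B, Mul(-1, J))
Add(Mul(Function('t')(-37, 71), Pow(3947, -1)), Mul(Add(Mul(2273, Pow(343, -1)), Mul(1578, Pow(Add(Mul(-531, Pow(-964, -1)), Mul(-412, Pow(915, -1))), -1))), Pow(744, -1))) = Add(Mul(Add(-20, -37, Mul(-1, 71)), Pow(3947, -1)), Mul(Add(Mul(2273, Pow(343, -1)), Mul(1578, Pow(Add(Mul(-531, Pow(-964, -1)), Mul(-412, Pow(915, -1))), -1))), Pow(744, -1))) = Add(Mul(Add(-20, -37, -71), Rational(1, 3947)), Mul(Add(Mul(2273, Rational(1, 343)), Mul(1578, Pow(Add(Mul(-531, Rational(-1, 964)), Mul(-412, Rational(1, 915))), -1))), Rational(1, 744))) = Add(Mul(-128, Rational(1, 3947)), Mul(Add(Rational(2273, 343), Mul(1578, Pow(Add(Rational(531, 964), Rational(-412, 915)), -1))), Rational(1, 744))) = Add(Rational(-128, 3947), Mul(Add(Rational(2273, 343), Mul(1578, Pow(Rational(88697, 882060), -1))), Rational(1, 744))) = Add(Rational(-128, 3947), Mul(Add(Rational(2273, 343), Mul(1578, Rational(882060, 88697))), Rational(1, 744))) = Add(Rational(-128, 3947), Mul(Add(Rational(2273, 343), Rational(1391890680, 88697)), Rational(1, 744))) = Add(Rational(-128, 3947), Mul(Rational(68231444503, 4346153), Rational(1, 744))) = Add(Rational(-128, 3947), Rational(68231444503, 3233537832)) = Rational(268895618610845, 12762773822904)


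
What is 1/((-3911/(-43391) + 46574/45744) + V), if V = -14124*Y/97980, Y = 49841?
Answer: -352315827960/2530883636967973 ≈ -0.00013921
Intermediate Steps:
V = -2550559/355 (V = -14124/(97980/49841) = -14124/(97980*(1/49841)) = -14124/4260/2167 = -14124*2167/4260 = -2550559/355 ≈ -7184.7)
1/((-3911/(-43391) + 46574/45744) + V) = 1/((-3911/(-43391) + 46574/45744) - 2550559/355) = 1/((-3911*(-1/43391) + 46574*(1/45744)) - 2550559/355) = 1/((3911/43391 + 23287/22872) - 2550559/355) = 1/(1099898609/992438952 - 2550559/355) = 1/(-2530883636967973/352315827960) = -352315827960/2530883636967973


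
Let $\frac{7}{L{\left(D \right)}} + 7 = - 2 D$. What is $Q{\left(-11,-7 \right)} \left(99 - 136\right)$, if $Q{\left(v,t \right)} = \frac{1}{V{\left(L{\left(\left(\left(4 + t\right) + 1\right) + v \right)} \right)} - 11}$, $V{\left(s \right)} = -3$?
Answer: $\frac{37}{14} \approx 2.6429$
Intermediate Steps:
$L{\left(D \right)} = \frac{7}{-7 - 2 D}$
$Q{\left(v,t \right)} = - \frac{1}{14}$ ($Q{\left(v,t \right)} = \frac{1}{-3 - 11} = \frac{1}{-14} = - \frac{1}{14}$)
$Q{\left(-11,-7 \right)} \left(99 - 136\right) = - \frac{99 - 136}{14} = \left(- \frac{1}{14}\right) \left(-37\right) = \frac{37}{14}$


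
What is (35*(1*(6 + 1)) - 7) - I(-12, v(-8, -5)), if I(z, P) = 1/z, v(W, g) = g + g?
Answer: 2857/12 ≈ 238.08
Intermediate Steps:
v(W, g) = 2*g
(35*(1*(6 + 1)) - 7) - I(-12, v(-8, -5)) = (35*(1*(6 + 1)) - 7) - 1/(-12) = (35*(1*7) - 7) - 1*(-1/12) = (35*7 - 7) + 1/12 = (245 - 7) + 1/12 = 238 + 1/12 = 2857/12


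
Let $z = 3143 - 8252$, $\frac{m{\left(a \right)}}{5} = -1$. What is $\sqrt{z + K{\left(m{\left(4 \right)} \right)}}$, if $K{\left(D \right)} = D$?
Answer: $i \sqrt{5114} \approx 71.512 i$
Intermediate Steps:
$m{\left(a \right)} = -5$ ($m{\left(a \right)} = 5 \left(-1\right) = -5$)
$z = -5109$ ($z = 3143 - 8252 = -5109$)
$\sqrt{z + K{\left(m{\left(4 \right)} \right)}} = \sqrt{-5109 - 5} = \sqrt{-5114} = i \sqrt{5114}$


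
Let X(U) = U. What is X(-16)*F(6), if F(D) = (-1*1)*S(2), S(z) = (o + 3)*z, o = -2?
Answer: 32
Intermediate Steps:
S(z) = z (S(z) = (-2 + 3)*z = 1*z = z)
F(D) = -2 (F(D) = -1*1*2 = -1*2 = -2)
X(-16)*F(6) = -16*(-2) = 32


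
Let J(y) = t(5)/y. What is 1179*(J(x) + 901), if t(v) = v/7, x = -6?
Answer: 14869941/14 ≈ 1.0621e+6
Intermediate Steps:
t(v) = v/7 (t(v) = v*(⅐) = v/7)
J(y) = 5/(7*y) (J(y) = ((⅐)*5)/y = 5/(7*y))
1179*(J(x) + 901) = 1179*((5/7)/(-6) + 901) = 1179*((5/7)*(-⅙) + 901) = 1179*(-5/42 + 901) = 1179*(37837/42) = 14869941/14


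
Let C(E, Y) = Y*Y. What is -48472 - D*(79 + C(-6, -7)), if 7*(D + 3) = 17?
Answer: -338792/7 ≈ -48399.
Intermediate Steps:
D = -4/7 (D = -3 + (⅐)*17 = -3 + 17/7 = -4/7 ≈ -0.57143)
C(E, Y) = Y²
-48472 - D*(79 + C(-6, -7)) = -48472 - (-4)*(79 + (-7)²)/7 = -48472 - (-4)*(79 + 49)/7 = -48472 - (-4)*128/7 = -48472 - 1*(-512/7) = -48472 + 512/7 = -338792/7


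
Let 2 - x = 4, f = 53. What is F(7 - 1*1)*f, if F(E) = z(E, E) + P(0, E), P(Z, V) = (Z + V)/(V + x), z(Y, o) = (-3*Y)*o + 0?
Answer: -11289/2 ≈ -5644.5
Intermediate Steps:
z(Y, o) = -3*Y*o (z(Y, o) = -3*Y*o + 0 = -3*Y*o)
x = -2 (x = 2 - 1*4 = 2 - 4 = -2)
P(Z, V) = (V + Z)/(-2 + V) (P(Z, V) = (Z + V)/(V - 2) = (V + Z)/(-2 + V))
F(E) = -3*E² + E/(-2 + E) (F(E) = -3*E*E + (E + 0)/(-2 + E) = -3*E² + E/(-2 + E))
F(7 - 1*1)*f = ((7 - 1*1)*(1 + 3*(7 - 1*1)*(2 - (7 - 1*1)))/(-2 + (7 - 1*1)))*53 = ((7 - 1)*(1 + 3*(7 - 1)*(2 - (7 - 1)))/(-2 + (7 - 1)))*53 = (6*(1 + 3*6*(2 - 1*6))/(-2 + 6))*53 = (6*(1 + 3*6*(2 - 6))/4)*53 = (6*(¼)*(1 + 3*6*(-4)))*53 = (6*(¼)*(1 - 72))*53 = (6*(¼)*(-71))*53 = -213/2*53 = -11289/2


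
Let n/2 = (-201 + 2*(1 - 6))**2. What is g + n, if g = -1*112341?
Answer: -23299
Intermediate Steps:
g = -112341
n = 89042 (n = 2*(-201 + 2*(1 - 6))**2 = 2*(-201 + 2*(-5))**2 = 2*(-201 - 10)**2 = 2*(-211)**2 = 2*44521 = 89042)
g + n = -112341 + 89042 = -23299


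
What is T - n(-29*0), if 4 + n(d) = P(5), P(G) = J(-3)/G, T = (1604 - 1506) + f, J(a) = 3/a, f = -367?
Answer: -1324/5 ≈ -264.80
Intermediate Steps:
T = -269 (T = (1604 - 1506) - 367 = 98 - 367 = -269)
P(G) = -1/G (P(G) = (3/(-3))/G = (3*(-1/3))/G = -1/G)
n(d) = -21/5 (n(d) = -4 - 1/5 = -21/5)
T - n(-29*0) = -269 - 1*(-21/5) = -269 + 21/5 = -1324/5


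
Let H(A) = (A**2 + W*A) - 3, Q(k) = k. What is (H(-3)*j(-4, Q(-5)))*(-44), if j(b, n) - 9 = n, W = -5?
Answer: -3696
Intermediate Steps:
j(b, n) = 9 + n
H(A) = -3 + A**2 - 5*A (H(A) = (A**2 - 5*A) - 3 = -3 + A**2 - 5*A)
(H(-3)*j(-4, Q(-5)))*(-44) = ((-3 + (-3)**2 - 5*(-3))*(9 - 5))*(-44) = ((-3 + 9 + 15)*4)*(-44) = (21*4)*(-44) = 84*(-44) = -3696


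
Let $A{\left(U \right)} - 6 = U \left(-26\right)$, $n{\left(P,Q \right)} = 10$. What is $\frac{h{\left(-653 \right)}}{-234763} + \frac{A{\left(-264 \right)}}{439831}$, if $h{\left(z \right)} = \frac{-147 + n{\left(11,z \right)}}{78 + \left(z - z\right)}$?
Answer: $\frac{125860358027}{8053971514134} \approx 0.015627$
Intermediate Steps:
$A{\left(U \right)} = 6 - 26 U$ ($A{\left(U \right)} = 6 + U \left(-26\right) = 6 - 26 U$)
$h{\left(z \right)} = - \frac{137}{78}$ ($h{\left(z \right)} = \frac{-147 + 10}{78 + \left(z - z\right)} = - \frac{137}{78 + 0} = - \frac{137}{78}$)
$\frac{h{\left(-653 \right)}}{-234763} + \frac{A{\left(-264 \right)}}{439831} = - \frac{137}{78 \left(-234763\right)} + \frac{6 - -6864}{439831} = \left(- \frac{137}{78}\right) \left(- \frac{1}{234763}\right) + \left(6 + 6864\right) \frac{1}{439831} = \frac{137}{18311514} + 6870 \cdot \frac{1}{439831} = \frac{137}{18311514} + \frac{6870}{439831} = \frac{125860358027}{8053971514134}$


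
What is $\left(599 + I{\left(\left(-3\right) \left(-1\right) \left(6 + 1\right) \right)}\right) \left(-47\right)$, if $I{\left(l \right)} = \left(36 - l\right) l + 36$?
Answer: $-44650$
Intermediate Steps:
$I{\left(l \right)} = 36 + l \left(36 - l\right)$ ($I{\left(l \right)} = l \left(36 - l\right) + 36 = 36 + l \left(36 - l\right)$)
$\left(599 + I{\left(\left(-3\right) \left(-1\right) \left(6 + 1\right) \right)}\right) \left(-47\right) = \left(599 + \left(36 - \left(\left(-3\right) \left(-1\right) \left(6 + 1\right)\right)^{2} + 36 \left(-3\right) \left(-1\right) \left(6 + 1\right)\right)\right) \left(-47\right) = \left(599 + \left(36 - \left(3 \cdot 7\right)^{2} + 36 \cdot 3 \cdot 7\right)\right) \left(-47\right) = \left(599 + \left(36 - 21^{2} + 36 \cdot 21\right)\right) \left(-47\right) = \left(599 + \left(36 - 441 + 756\right)\right) \left(-47\right) = \left(599 + 351\right) \left(-47\right) = 950 \left(-47\right) = -44650$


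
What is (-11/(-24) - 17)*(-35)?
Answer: 13895/24 ≈ 578.96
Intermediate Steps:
(-11/(-24) - 17)*(-35) = (-11*(-1/24) - 17)*(-35) = (11/24 - 17)*(-35) = -397/24*(-35) = 13895/24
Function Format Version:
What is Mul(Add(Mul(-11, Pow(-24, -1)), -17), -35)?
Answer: Rational(13895, 24) ≈ 578.96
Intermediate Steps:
Mul(Add(Mul(-11, Pow(-24, -1)), -17), -35) = Mul(Add(Mul(-11, Rational(-1, 24)), -17), -35) = Mul(Add(Rational(11, 24), -17), -35) = Mul(Rational(-397, 24), -35) = Rational(13895, 24)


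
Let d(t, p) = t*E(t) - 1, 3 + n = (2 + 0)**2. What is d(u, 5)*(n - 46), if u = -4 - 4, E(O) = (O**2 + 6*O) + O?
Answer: 2925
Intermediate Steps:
E(O) = O**2 + 7*O
u = -8
n = 1 (n = -3 + (2 + 0)**2 = -3 + 2**2 = -3 + 4 = 1)
d(t, p) = -1 + t**2*(7 + t) (d(t, p) = t*(t*(7 + t)) - 1 = t**2*(7 + t) - 1 = -1 + t**2*(7 + t))
d(u, 5)*(n - 46) = (-1 + (-8)**2*(7 - 8))*(1 - 46) = (-1 + 64*(-1))*(-45) = (-1 - 64)*(-45) = -65*(-45) = 2925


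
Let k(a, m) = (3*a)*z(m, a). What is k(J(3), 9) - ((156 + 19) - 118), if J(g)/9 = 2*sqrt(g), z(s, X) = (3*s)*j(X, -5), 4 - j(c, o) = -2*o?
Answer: -57 - 8748*sqrt(3) ≈ -15209.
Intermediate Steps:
j(c, o) = 4 + 2*o (j(c, o) = 4 - (-2)*o = 4 + 2*o)
z(s, X) = -18*s (z(s, X) = (3*s)*(4 + 2*(-5)) = (3*s)*(4 - 10) = (3*s)*(-6) = -18*s)
J(g) = 18*sqrt(g) (J(g) = 9*(2*sqrt(g)) = 18*sqrt(g))
k(a, m) = -54*a*m (k(a, m) = (3*a)*(-18*m) = -54*a*m)
k(J(3), 9) - ((156 + 19) - 118) = -54*18*sqrt(3)*9 - ((156 + 19) - 118) = -8748*sqrt(3) - (175 - 118) = -8748*sqrt(3) - 1*57 = -8748*sqrt(3) - 57 = -57 - 8748*sqrt(3)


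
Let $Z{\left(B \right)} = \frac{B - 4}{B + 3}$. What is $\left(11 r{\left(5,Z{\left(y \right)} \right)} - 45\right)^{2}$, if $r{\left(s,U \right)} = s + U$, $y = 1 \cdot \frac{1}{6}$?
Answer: $\frac{3969}{361} \approx 10.994$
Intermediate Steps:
$y = \frac{1}{6}$ ($y = 1 \cdot \frac{1}{6} = \frac{1}{6} \approx 0.16667$)
$Z{\left(B \right)} = \frac{-4 + B}{3 + B}$
$r{\left(s,U \right)} = U + s$
$\left(11 r{\left(5,Z{\left(y \right)} \right)} - 45\right)^{2} = \left(11 \left(\frac{-4 + \frac{1}{6}}{3 + \frac{1}{6}} + 5\right) - 45\right)^{2} = \left(11 \left(\frac{1}{\frac{19}{6}} \left(- \frac{23}{6}\right) + 5\right) - 45\right)^{2} = \left(11 \left(\frac{6}{19} \left(- \frac{23}{6}\right) + 5\right) - 45\right)^{2} = \left(11 \left(- \frac{23}{19} + 5\right) - 45\right)^{2} = \left(11 \cdot \frac{72}{19} - 45\right)^{2} = \left(\frac{792}{19} - 45\right)^{2} = \left(- \frac{63}{19}\right)^{2} = \frac{3969}{361}$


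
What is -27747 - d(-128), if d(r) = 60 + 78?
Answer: -27885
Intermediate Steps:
d(r) = 138
-27747 - d(-128) = -27747 - 1*138 = -27747 - 138 = -27885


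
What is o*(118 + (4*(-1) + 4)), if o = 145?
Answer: 17110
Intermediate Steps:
o*(118 + (4*(-1) + 4)) = 145*(118 + (4*(-1) + 4)) = 145*(118 + (-4 + 4)) = 145*(118 + 0) = 145*118 = 17110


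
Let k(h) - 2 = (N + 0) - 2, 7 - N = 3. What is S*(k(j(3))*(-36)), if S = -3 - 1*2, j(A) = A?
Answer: 720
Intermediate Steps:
N = 4 (N = 7 - 1*3 = 7 - 3 = 4)
k(h) = 4 (k(h) = 2 + ((4 + 0) - 2) = 2 + (4 - 2) = 2 + 2 = 4)
S = -5 (S = -3 - 2 = -5)
S*(k(j(3))*(-36)) = -20*(-36) = -5*(-144) = 720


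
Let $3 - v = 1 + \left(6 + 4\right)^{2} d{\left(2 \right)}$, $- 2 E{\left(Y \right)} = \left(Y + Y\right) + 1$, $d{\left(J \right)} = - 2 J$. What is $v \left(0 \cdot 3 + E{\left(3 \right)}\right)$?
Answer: $-1407$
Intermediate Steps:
$E{\left(Y \right)} = - \frac{1}{2} - Y$ ($E{\left(Y \right)} = - \frac{\left(Y + Y\right) + 1}{2} = - \frac{2 Y + 1}{2} = - \frac{1 + 2 Y}{2} = - \frac{1}{2} - Y$)
$v = 402$ ($v = 3 - \left(1 + \left(6 + 4\right)^{2} \left(\left(-2\right) 2\right)\right) = 3 - \left(1 + 10^{2} \left(-4\right)\right) = 3 - \left(1 + 100 \left(-4\right)\right) = 3 - \left(1 - 400\right) = 3 - -399 = 3 + 399 = 402$)
$v \left(0 \cdot 3 + E{\left(3 \right)}\right) = 402 \left(0 \cdot 3 - \frac{7}{2}\right) = 402 \left(0 - \frac{7}{2}\right) = 402 \left(- \frac{7}{2}\right) = -1407$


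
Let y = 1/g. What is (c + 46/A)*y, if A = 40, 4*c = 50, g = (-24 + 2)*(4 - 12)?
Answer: 273/3520 ≈ 0.077557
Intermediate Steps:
g = 176 (g = -22*(-8) = 176)
c = 25/2 (c = (1/4)*50 = 25/2 ≈ 12.500)
y = 1/176 ≈ 0.0056818
(c + 46/A)*y = (25/2 + 46/40)*(1/176) = (25/2 + 46*(1/40))*(1/176) = (25/2 + 23/20)*(1/176) = (273/20)*(1/176) = 273/3520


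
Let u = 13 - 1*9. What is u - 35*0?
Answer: 4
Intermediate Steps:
u = 4 (u = 13 - 9 = 4)
u - 35*0 = 4 - 35*0 = 4 + 0 = 4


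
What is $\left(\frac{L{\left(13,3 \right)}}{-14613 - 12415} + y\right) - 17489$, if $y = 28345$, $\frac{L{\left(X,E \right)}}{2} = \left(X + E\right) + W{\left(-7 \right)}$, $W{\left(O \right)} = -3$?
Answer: $\frac{146707971}{13514} \approx 10856.0$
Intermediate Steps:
$L{\left(X,E \right)} = -6 + 2 E + 2 X$ ($L{\left(X,E \right)} = 2 \left(\left(X + E\right) - 3\right) = 2 \left(\left(E + X\right) - 3\right) = 2 \left(-3 + E + X\right) = -6 + 2 E + 2 X$)
$\left(\frac{L{\left(13,3 \right)}}{-14613 - 12415} + y\right) - 17489 = \left(\frac{-6 + 2 \cdot 3 + 2 \cdot 13}{-14613 - 12415} + 28345\right) - 17489 = \left(\frac{-6 + 6 + 26}{-27028} + 28345\right) - 17489 = \left(26 \left(- \frac{1}{27028}\right) + 28345\right) - 17489 = \left(- \frac{13}{13514} + 28345\right) - 17489 = \frac{383054317}{13514} - 17489 = \frac{146707971}{13514}$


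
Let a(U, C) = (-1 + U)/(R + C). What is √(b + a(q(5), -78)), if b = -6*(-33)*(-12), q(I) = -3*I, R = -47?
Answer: 2*I*√371230/25 ≈ 48.743*I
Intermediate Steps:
a(U, C) = (-1 + U)/(-47 + C)
b = -2376 (b = 198*(-12) = -2376)
√(b + a(q(5), -78)) = √(-2376 + (-1 - 3*5)/(-47 - 78)) = √(-2376 + (-1 - 15)/(-125)) = √(-2376 - 1/125*(-16)) = √(-2376 + 16/125) = √(-296984/125) = 2*I*√371230/25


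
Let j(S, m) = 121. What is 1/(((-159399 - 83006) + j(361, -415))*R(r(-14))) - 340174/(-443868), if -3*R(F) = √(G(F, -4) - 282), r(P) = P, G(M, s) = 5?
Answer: 170087/221934 - 3*I*√277/67112668 ≈ 0.76639 - 7.4397e-7*I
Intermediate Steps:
R(F) = -I*√277/3 (R(F) = -√(5 - 282)/3 = -I*√277/3)
1/(((-159399 - 83006) + j(361, -415))*R(r(-14))) - 340174/(-443868) = 1/(((-159399 - 83006) + 121)*((-I*√277/3))) - 340174/(-443868) = (3*I*√277/277)/(-242405 + 121) - 340174*(-1/443868) = (3*I*√277/277)/(-242284) + 170087/221934 = -3*I*√277/67112668 + 170087/221934 = 170087/221934 - 3*I*√277/67112668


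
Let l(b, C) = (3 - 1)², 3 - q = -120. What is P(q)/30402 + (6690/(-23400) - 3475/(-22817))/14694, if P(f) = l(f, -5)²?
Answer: 228440025181/441695353025160 ≈ 0.00051719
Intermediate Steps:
q = 123 (q = 3 - 1*(-120) = 3 + 120 = 123)
l(b, C) = 4 (l(b, C) = 2² = 4)
P(f) = 16 (P(f) = 4² = 16)
P(q)/30402 + (6690/(-23400) - 3475/(-22817))/14694 = 16/30402 + (6690/(-23400) - 3475/(-22817))/14694 = 16*(1/30402) + (6690*(-1/23400) - 3475*(-1/22817))*(1/14694) = 8/15201 + (-223/780 + 3475/22817)*(1/14694) = 8/15201 - 2377691/17797260*1/14694 = 8/15201 - 2377691/261512938440 = 228440025181/441695353025160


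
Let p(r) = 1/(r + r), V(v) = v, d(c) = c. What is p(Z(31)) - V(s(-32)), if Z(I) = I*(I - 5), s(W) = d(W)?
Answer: 51585/1612 ≈ 32.001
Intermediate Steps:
s(W) = W
Z(I) = I*(-5 + I)
p(r) = 1/(2*r)
p(Z(31)) - V(s(-32)) = 1/(2*((31*(-5 + 31)))) - 1*(-32) = 1/(2*((31*26))) + 32 = (½)/806 + 32 = (½)*(1/806) + 32 = 1/1612 + 32 = 51585/1612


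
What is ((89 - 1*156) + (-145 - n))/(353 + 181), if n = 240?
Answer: -226/267 ≈ -0.84644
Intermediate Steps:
((89 - 1*156) + (-145 - n))/(353 + 181) = ((89 - 1*156) + (-145 - 1*240))/(353 + 181) = ((89 - 156) + (-145 - 240))/534 = (-67 - 385)*(1/534) = -452*1/534 = -226/267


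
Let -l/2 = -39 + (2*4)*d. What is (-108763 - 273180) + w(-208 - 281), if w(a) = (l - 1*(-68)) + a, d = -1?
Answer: -382270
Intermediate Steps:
l = 94 (l = -2*(-39 + (2*4)*(-1)) = -2*(-39 + 8*(-1)) = -2*(-39 - 8) = -2*(-47) = 94)
w(a) = 162 + a (w(a) = (94 - 1*(-68)) + a = (94 + 68) + a = 162 + a)
(-108763 - 273180) + w(-208 - 281) = (-108763 - 273180) + (162 + (-208 - 281)) = -381943 + (162 - 489) = -381943 - 327 = -382270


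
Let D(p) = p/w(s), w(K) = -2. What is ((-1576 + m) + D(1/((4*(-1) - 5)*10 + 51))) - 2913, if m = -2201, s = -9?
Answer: -521819/78 ≈ -6690.0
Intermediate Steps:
D(p) = -p/2 (D(p) = p/(-2) = p*(-½) = -p/2)
((-1576 + m) + D(1/((4*(-1) - 5)*10 + 51))) - 2913 = ((-1576 - 2201) - 1/(2*((4*(-1) - 5)*10 + 51))) - 2913 = (-3777 - 1/(2*((-4 - 5)*10 + 51))) - 2913 = (-3777 - 1/(2*(-9*10 + 51))) - 2913 = (-3777 - 1/(2*(-90 + 51))) - 2913 = (-3777 - ½/(-39)) - 2913 = (-3777 - ½*(-1/39)) - 2913 = (-3777 + 1/78) - 2913 = -294605/78 - 2913 = -521819/78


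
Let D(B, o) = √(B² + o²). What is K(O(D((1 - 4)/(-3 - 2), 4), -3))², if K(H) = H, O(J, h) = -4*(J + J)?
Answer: 26176/25 ≈ 1047.0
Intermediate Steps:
O(J, h) = -8*J
K(O(D((1 - 4)/(-3 - 2), 4), -3))² = (-8*√(((1 - 4)/(-3 - 2))² + 4²))² = (-8*√((-3/(-5))² + 16))² = (-8*√((-3*(-⅕))² + 16))² = (-8*√((⅗)² + 16))² = (-8*√(9/25 + 16))² = (-8*√409/5)² = 26176/25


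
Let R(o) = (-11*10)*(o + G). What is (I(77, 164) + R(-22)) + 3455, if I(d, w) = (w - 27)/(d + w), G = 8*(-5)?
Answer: 2476412/241 ≈ 10276.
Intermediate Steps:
G = -40
I(d, w) = (-27 + w)/(d + w)
R(o) = 4400 - 110*o (R(o) = (-11*10)*(o - 40) = -110*(-40 + o) = 4400 - 110*o)
(I(77, 164) + R(-22)) + 3455 = ((-27 + 164)/(77 + 164) + (4400 - 110*(-22))) + 3455 = (137/241 + (4400 + 2420)) + 3455 = ((1/241)*137 + 6820) + 3455 = (137/241 + 6820) + 3455 = 1643757/241 + 3455 = 2476412/241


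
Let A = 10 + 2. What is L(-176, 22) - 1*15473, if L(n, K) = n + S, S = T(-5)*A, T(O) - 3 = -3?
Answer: -15649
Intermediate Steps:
T(O) = 0 (T(O) = 3 - 3 = 0)
A = 12
S = 0 (S = 0*12 = 0)
L(n, K) = n (L(n, K) = n + 0 = n)
L(-176, 22) - 1*15473 = -176 - 1*15473 = -176 - 15473 = -15649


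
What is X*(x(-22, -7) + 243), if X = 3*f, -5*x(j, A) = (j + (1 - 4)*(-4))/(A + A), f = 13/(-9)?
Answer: -22100/21 ≈ -1052.4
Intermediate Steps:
f = -13/9 (f = 13*(-⅑) = -13/9 ≈ -1.4444)
x(j, A) = -(12 + j)/(10*A) (x(j, A) = -(j + (1 - 4)*(-4))/(5*(A + A)) = -(j - 3*(-4))/(5*(2*A)) = -(j + 12)*1/(2*A)/5 = -(12 + j)*1/(2*A)/5 = -(12 + j)/(10*A))
X = -13/3 (X = 3*(-13/9) = -13/3 ≈ -4.3333)
X*(x(-22, -7) + 243) = -13*((⅒)*(-12 - 1*(-22))/(-7) + 243)/3 = -13*((⅒)*(-⅐)*(-12 + 22) + 243)/3 = -13*((⅒)*(-⅐)*10 + 243)/3 = -13*(-⅐ + 243)/3 = -13/3*1700/7 = -22100/21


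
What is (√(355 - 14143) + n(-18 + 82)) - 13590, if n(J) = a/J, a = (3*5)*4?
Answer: -217425/16 + 6*I*√383 ≈ -13589.0 + 117.42*I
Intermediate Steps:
a = 60 (a = 15*4 = 60)
n(J) = 60/J
(√(355 - 14143) + n(-18 + 82)) - 13590 = (√(355 - 14143) + 60/(-18 + 82)) - 13590 = (√(-13788) + 60/64) - 13590 = (6*I*√383 + 60*(1/64)) - 13590 = (6*I*√383 + 15/16) - 13590 = (15/16 + 6*I*√383) - 13590 = -217425/16 + 6*I*√383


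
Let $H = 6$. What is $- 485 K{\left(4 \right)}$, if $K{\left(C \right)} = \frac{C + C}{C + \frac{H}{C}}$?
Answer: $- \frac{7760}{11} \approx -705.45$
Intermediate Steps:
$K{\left(C \right)} = \frac{2 C}{C + \frac{6}{C}}$ ($K{\left(C \right)} = \frac{C + C}{C + \frac{6}{C}} = \frac{2 C}{C + \frac{6}{C}}$)
$- 485 K{\left(4 \right)} = - 485 \frac{2 \cdot 4^{2}}{6 + 4^{2}} = - 485 \cdot 2 \cdot 16 \frac{1}{6 + 16} = - 485 \cdot 2 \cdot 16 \cdot \frac{1}{22} = \left(-485\right) \frac{16}{11} = - \frac{7760}{11}$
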